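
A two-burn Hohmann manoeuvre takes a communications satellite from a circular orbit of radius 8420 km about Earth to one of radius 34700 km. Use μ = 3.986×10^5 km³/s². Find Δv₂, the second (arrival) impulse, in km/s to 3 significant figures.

Δv₂ = 1.27 km/s

The Hohmann ellipse has a_t = (r₁ + r₂)/2 = 21560 km.
On the circular orbit at r = 34700 km, v_c = √(μ/r) = 3.389 km/s.
Transfer-orbit speed at the same r (vis-viva, a = a_t): v_t = √[μ(2/r − 1/a_t)] = 2.118 km/s.
Δv₂ = |v_t − v_c| = |2.118 − 3.389| = 1.271 km/s.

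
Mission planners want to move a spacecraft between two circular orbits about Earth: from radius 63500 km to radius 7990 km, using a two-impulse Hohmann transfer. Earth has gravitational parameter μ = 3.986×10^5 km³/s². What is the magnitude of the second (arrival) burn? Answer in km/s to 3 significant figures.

Semi-major axis of the transfer orbit: a_t = (63500 + 7990)/2 = 35745 km.
Circular speed at r = 7990 km: v_c = √(μ/r) = 7.063 km/s.
Vis-viva on the transfer ellipse at r = 7990 km gives v_t = √[μ(2/r − 1/a_t)] = 9.414 km/s.
Δv₂ = |v_t − v_c| = |9.414 − 7.063| = 2.351 km/s.

Δv₂ = 2.35 km/s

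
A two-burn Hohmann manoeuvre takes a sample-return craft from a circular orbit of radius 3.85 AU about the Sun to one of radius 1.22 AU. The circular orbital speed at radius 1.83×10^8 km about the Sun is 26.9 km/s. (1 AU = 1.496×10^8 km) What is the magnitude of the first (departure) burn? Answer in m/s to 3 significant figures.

From the circular-orbit relation v² = μ/r at r = 1.83×10^8 km: μ = v²r = (26.9)² × 1.83×10^8 = 1.32421×10^11 km³/s².
In km: r₁ = 3.85 × 1.496×10^8 = 5.7596×10^8 km; r₂ = 1.22 × 1.496×10^8 = 1.82512×10^8 km.
The Hohmann ellipse has a_t = (r₁ + r₂)/2 = 3.79236×10^8 km.
On the circular orbit at r = 5.7596×10^8 km, v_c = √(μ/r) = 15.163 km/s.
Transfer-orbit speed at the same r (vis-viva, a = a_t): v_t = √[μ(2/r − 1/a_t)] = 10.519 km/s.
Δv₁ = |v_t − v_c| = |10.519 − 15.163| = 4.644 km/s.

Δv₁ = 4640 m/s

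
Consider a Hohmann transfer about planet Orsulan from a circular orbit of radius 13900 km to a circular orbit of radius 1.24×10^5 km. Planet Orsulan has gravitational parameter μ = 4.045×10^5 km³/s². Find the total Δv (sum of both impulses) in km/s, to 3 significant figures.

Transfer-ellipse semi-major axis a_t = (r₁ + r₂)/2 = (13900 + 1.240×10^5)/2 = 68950 km.
At r₁ the circular-orbit speed is v₁ = √(μ/r₁) = 5.3945 km/s.
Transfer-orbit speed at r₁ (v² = μ(2/r − 1/a)): v_p = √[μ(2/r₁ − 1/a_t)] = 7.2343 km/s.
First burn Δv₁ = |v_p − v₁| = 1.840 km/s.
Circular speed at r₂: v₂ = √(μ/r₂) = 1.8061 km/s.
Transfer-orbit speed at r₂: v_a = √[μ(2/r₂ − 1/a_t)] = 0.81094 km/s.
Second burn Δv₂ = |v₂ − v_a| = 0.9952 km/s.
Total Δv = Δv₁ + Δv₂ = 2.835 km/s.

Δv = 2.83 km/s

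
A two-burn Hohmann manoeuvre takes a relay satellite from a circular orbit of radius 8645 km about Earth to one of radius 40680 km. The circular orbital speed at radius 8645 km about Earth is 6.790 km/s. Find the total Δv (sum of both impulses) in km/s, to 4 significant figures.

From the circular-orbit relation v² = μ/r at r = 8645 km: μ = v²r = (6.790)² × 8645 = 3.98570×10^5 km³/s².
The Hohmann ellipse has a_t = (r₁ + r₂)/2 = 24662.5 km.
At r₁ the circular-orbit speed is v₁ = √(μ/r₁) = 6.7900 km/s.
On the transfer ellipse at r₁, v² = μ(2/r − 1/a) gives v_p = √[μ(2/r₁ − 1/a_t)] = 8.7205 km/s.
First burn Δv₁ = |v_p − v₁| = 1.9305 km/s.
At r₂, v₂ = √(μ/r₂) = 3.1301 km/s.
Transfer-orbit speed at r₂: v_a = √[μ(2/r₂ − 1/a_t)] = 1.8532 km/s.
Second burn Δv₂ = |v₂ − v_a| = 1.2769 km/s.
Total Δv = Δv₁ + Δv₂ = 3.207 km/s.

Δv = 3.207 km/s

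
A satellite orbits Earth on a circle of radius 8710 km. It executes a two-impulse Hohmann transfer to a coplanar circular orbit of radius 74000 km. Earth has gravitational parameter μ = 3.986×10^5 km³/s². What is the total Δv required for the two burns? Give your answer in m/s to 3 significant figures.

Transfer-ellipse semi-major axis a_t = (r₁ + r₂)/2 = (8710 + 74000)/2 = 41355 km.
Circular speed at r₁: v₁ = √(μ/r₁) = √(3.986×10^5/8710) = 6.765 km/s.
Transfer-orbit speed at r₁ (v² = μ(2/r − 1/a)): v_p = √[μ(2/r₁ − 1/a_t)] = 9.049 km/s.
First burn Δv₁ = |v_p − v₁| = 2.284 km/s.
Circular speed at r₂: v₂ = √(μ/r₂) = 2.321 km/s.
Transfer-orbit speed at r₂: v_a = √[μ(2/r₂ − 1/a_t)] = 1.065 km/s.
Second burn Δv₂ = |v₂ − v_a| = 1.256 km/s.
Total Δv = Δv₁ + Δv₂ = 3.540 km/s.

Δv = 3540 m/s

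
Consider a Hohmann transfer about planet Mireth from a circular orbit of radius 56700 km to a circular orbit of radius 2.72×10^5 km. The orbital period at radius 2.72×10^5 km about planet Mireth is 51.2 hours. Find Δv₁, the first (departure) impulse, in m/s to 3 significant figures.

From Kepler's third law T² = 4π²r³/μ at r = 2.72×10^5 km, T = 51.2 hours = 51.2 × 3600 s = 1.8432×10^5 s: μ = 4π²r³/T² = 2.33841×10^7 km³/s².
Transfer-ellipse semi-major axis a_t = (r₁ + r₂)/2 = (56700 + 2.720×10^5)/2 = 1.6435×10^5 km.
On the circular orbit at r = 56700 km, v_c = √(μ/r) = 20.308 km/s.
Transfer-orbit speed at the same r (vis-viva, a = a_t): v_t = √[μ(2/r − 1/a_t)] = 26.126 km/s.
Δv₁ = |v_t − v_c| = |26.126 − 20.308| = 5.818 km/s.

Δv₁ = 5820 m/s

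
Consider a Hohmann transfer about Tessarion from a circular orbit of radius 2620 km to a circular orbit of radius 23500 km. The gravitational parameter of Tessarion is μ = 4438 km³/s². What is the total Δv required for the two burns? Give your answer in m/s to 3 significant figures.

Semi-major axis of the transfer orbit: a_t = (2620 + 23500)/2 = 13060 km.
At r₁ the circular-orbit speed is v₁ = √(μ/r₁) = 1.301496 km/s.
On the transfer ellipse at r₁, vis-viva gives v_p = √[μ(2/r₁ − 1/a_t)] = 1.745844 km/s.
First burn Δv₁ = |v_p − v₁| = 0.44435 km/s.
Circular speed at r₂: v₂ = √(μ/r₂) = 0.43457 km/s.
Transfer-orbit speed at r₂: v_a = √[μ(2/r₂ − 1/a_t)] = 0.19464 km/s.
Second burn Δv₂ = |v₂ − v_a| = 0.23993 km/s.
Δv = Δv₁ + Δv₂ = 0.44435 + 0.23993 = 0.6843 km/s.

Δv = 684 m/s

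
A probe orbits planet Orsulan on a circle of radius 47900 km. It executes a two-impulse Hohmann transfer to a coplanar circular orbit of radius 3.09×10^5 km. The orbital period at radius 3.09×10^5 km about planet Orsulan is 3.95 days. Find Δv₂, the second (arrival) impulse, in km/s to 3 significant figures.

From Kepler's third law T² = 4π²r³/μ at r = 3.09×10^5 km, T = 3.95 days = 3.95 × 86400 s = 3.4128×10^5 s: μ = 4π²r³/T² = 1.00003×10^7 km³/s².
Semi-major axis of the transfer orbit: a_t = (47900 + 3.090×10^5)/2 = 1.7845×10^5 km.
Circular speed at r = 3.090×10^5 km: v_c = √(μ/r) = 5.689 km/s.
Vis-viva on the transfer ellipse at r = 3.090×10^5 km gives v_t = √[μ(2/r − 1/a_t)] = 2.947 km/s.
Δv₂ = |v_t − v_c| = |2.947 − 5.689| = 2.742 km/s.

Δv₂ = 2.74 km/s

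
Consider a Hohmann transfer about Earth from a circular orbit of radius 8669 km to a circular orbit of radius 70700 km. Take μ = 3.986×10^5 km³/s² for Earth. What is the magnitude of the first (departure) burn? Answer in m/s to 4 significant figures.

Δv₁ = 2270 m/s

Transfer-ellipse semi-major axis a_t = (r₁ + r₂)/2 = (8669 + 70700)/2 = 39684.5 km.
Circular speed at r = 8669 km: v_c = √(μ/r) = 6.781 km/s.
Transfer-orbit speed at the same r (vis-viva, a = a_t): v_t = √[μ(2/r − 1/a_t)] = 9.051 km/s.
Δv₁ = |v_t − v_c| = |9.051 − 6.781| = 2.270 km/s.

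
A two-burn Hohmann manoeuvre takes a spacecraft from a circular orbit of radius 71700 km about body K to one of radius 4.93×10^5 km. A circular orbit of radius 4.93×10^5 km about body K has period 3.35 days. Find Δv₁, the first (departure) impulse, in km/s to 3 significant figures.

From Kepler's third law T² = 4π²r³/μ at r = 4.93×10^5 km, T = 3.35 days = 3.35 × 86400 s = 2.8944×10^5 s: μ = 4π²r³/T² = 5.64655×10^7 km³/s².
The Hohmann ellipse has a_t = (r₁ + r₂)/2 = 2.8235×10^5 km.
Circular speed at r = 71700 km: v_c = √(μ/r) = 28.063 km/s.
Vis-viva on the transfer ellipse at r = 71700 km gives v_t = √[μ(2/r − 1/a_t)] = 37.082 km/s.
Δv₁ = |v_t − v_c| = |37.082 − 28.063| = 9.019 km/s.

Δv₁ = 9.02 km/s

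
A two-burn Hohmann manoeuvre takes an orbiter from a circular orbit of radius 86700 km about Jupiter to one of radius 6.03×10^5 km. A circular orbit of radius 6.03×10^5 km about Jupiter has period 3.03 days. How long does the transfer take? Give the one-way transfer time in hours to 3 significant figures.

From Kepler's third law T² = 4π²r³/μ at r = 6.03×10^5 km, T = 3.03 days = 3.03 × 86400 s = 2.61792×10^5 s: μ = 4π²r³/T² = 1.26299×10^8 km³/s².
Semi-major axis of the transfer orbit: a_t = (86700 + 6.030×10^5)/2 = 3.4485×10^5 km.
Half the transfer-orbit period gives t = π√(a_t³/μ) = 56610 s.
Converting: 56610 s ÷ 3600 s/hour = 15.7 hours.

t = 15.7 hours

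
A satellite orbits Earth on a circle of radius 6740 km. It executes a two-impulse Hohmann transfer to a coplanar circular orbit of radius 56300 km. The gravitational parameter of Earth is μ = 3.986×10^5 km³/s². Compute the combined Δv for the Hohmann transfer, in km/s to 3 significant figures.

Δv = 4.02 km/s

Transfer-ellipse semi-major axis a_t = (r₁ + r₂)/2 = (6740 + 56300)/2 = 31520 km.
Circular speed at r₁: v₁ = √(μ/r₁) = √(3.986×10^5/6740) = 7.6902 km/s.
On the transfer ellipse at r₁, vis-viva equation gives v_p = √[μ(2/r₁ − 1/a_t)] = 10.278 km/s.
First burn Δv₁ = |v_p − v₁| = 2.588 km/s.
Circular speed at r₂: v₂ = √(μ/r₂) = 2.6608 km/s.
Transfer-orbit speed at r₂: v_a = √[μ(2/r₂ − 1/a_t)] = 1.2304 km/s.
Second burn Δv₂ = |v₂ − v_a| = 1.430 km/s.
Δv = Δv₁ + Δv₂ = 2.588 + 1.430 = 4.018 km/s.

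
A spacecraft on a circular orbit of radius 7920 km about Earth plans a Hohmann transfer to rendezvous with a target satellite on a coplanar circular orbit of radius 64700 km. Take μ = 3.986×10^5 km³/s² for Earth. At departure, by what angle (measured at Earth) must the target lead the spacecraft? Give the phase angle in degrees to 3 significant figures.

Transfer-ellipse semi-major axis a_t = (r₁ + r₂)/2 = (7920 + 64700)/2 = 36310 km.
Transfer time t = π√(a_t³/μ) = 34429 s.
Target angular speed ω₂ = √(μ/r₂³) = 3.8363×10^-5 rad/s.
Angle swept by the target during transfer: ω₂·t = 1.3208 rad = 75.68°.
The spacecraft traverses 180° on the transfer ellipse, so the target must lead by 180° − 75.68° = 104°.

φ = 104°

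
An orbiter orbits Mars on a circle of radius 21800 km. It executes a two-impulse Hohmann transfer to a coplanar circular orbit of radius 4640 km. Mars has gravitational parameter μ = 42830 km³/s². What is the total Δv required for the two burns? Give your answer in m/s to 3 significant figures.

Δv = 1430 m/s

Transfer-ellipse semi-major axis a_t = (r₁ + r₂)/2 = (21800 + 4640)/2 = 13220 km.
At r₁ the circular-orbit speed is v₁ = √(μ/r₁) = 1.4017 km/s.
On the transfer ellipse at r₁, vis-viva equation gives v_a = √[μ(2/r₁ − 1/a_t)] = 0.83040 km/s.
First burn Δv₁ = |v_a − v₁| = 0.5713 km/s.
Circular speed at r₂: v₂ = √(μ/r₂) = 3.0382 km/s.
Transfer-orbit speed at r₂: v_p = √[μ(2/r₂ − 1/a_t)] = 3.9015 km/s.
Second burn Δv₂ = |v₂ − v_p| = 0.8633 km/s.
Δv = Δv₁ + Δv₂ = 0.5713 + 0.8633 = 1.435 km/s.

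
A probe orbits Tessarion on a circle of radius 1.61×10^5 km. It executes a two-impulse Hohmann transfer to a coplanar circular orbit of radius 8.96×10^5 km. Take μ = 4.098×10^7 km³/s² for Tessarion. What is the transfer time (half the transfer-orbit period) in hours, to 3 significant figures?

Semi-major axis of the transfer orbit: a_t = (1.610×10^5 + 8.960×10^5)/2 = 5.285×10^5 km.
Half the transfer-orbit period gives t = π√(a_t³/μ) = 1.886×10^5 s.
Converting: 1.886×10^5 s ÷ 3600 s/hour = 52.4 hours.

t = 52.4 hours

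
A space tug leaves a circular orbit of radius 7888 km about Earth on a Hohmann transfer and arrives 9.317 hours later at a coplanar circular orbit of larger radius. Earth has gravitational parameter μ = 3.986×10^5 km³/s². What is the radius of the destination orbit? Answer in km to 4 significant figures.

r₂ = 63480 km

Transfer time t = 9.317 hours = 33541.2 s, and t = π√(a_t³/μ).
So a_t = (μ t²/π²)^(1/3) = (3.986×10^5 × (33541.2)² / π²)^(1/3) = 35683 km.
Since a_t = (r₁ + r₂)/2, r₂ = 2a_t − r₁ = 2×35683 − 7888 = 63478 km.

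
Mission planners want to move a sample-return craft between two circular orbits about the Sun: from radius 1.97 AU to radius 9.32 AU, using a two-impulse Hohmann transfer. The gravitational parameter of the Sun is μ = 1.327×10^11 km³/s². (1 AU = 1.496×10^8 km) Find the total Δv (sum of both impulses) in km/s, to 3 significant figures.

In km: r₁ = 1.97 × 1.496×10^8 = 2.94712×10^8 km; r₂ = 9.32 × 1.496×10^8 = 1.394272×10^9 km.
The Hohmann ellipse has a_t = (r₁ + r₂)/2 = 8.44492×10^8 km.
Circular speed at r₁: v₁ = √(μ/r₁) = √(1.327×10^11/2.94712×10^8) = 21.2196 km/s.
Transfer-orbit speed at r₁ (v² = μ(2/r − 1/a)): v_p = √[μ(2/r₁ − 1/a_t)] = 27.2654 km/s.
First burn Δv₁ = |v_p − v₁| = 6.046 km/s.
At r₂, v₂ = √(μ/r₂) = 9.756 km/s.
Transfer-orbit speed at r₂: v_a = √[μ(2/r₂ − 1/a_t)] = 5.763 km/s.
Second burn Δv₂ = |v₂ − v_a| = 3.993 km/s.
Δv = Δv₁ + Δv₂ = 6.046 + 3.993 = 10.04 km/s.

Δv = 10.0 km/s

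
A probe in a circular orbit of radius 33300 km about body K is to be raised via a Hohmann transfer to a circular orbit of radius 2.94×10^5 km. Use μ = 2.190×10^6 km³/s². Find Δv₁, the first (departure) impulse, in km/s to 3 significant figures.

Transfer-ellipse semi-major axis a_t = (r₁ + r₂)/2 = (33300 + 2.940×10^5)/2 = 1.6365×10^5 km.
Circular speed at r = 33300 km: v_c = √(μ/r) = 8.110 km/s.
Vis-viva on the transfer ellipse at r = 33300 km gives v_t = √[μ(2/r − 1/a_t)] = 10.87 km/s.
Δv₁ = |v_t − v_c| = |10.87 − 8.110| = 2.760 km/s.

Δv₁ = 2.76 km/s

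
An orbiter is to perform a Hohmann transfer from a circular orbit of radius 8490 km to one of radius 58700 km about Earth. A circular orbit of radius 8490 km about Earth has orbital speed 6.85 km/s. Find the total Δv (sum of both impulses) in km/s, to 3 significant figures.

From the circular-orbit relation v² = μ/r at r = 8490 km: μ = v²r = (6.85)² × 8490 = 3.98372×10^5 km³/s².
Transfer-ellipse semi-major axis a_t = (r₁ + r₂)/2 = (8490 + 58700)/2 = 33595 km.
At r₁ the circular-orbit speed is v₁ = √(μ/r₁) = 6.850 km/s.
On the transfer ellipse at r₁, vis-viva equation gives v_p = √[μ(2/r₁ − 1/a_t)] = 9.055 km/s.
First burn Δv₁ = |v_p − v₁| = 2.205 km/s.
At r₂, v₂ = √(μ/r₂) = 2.605 km/s.
Transfer-orbit speed at r₂: v_a = √[μ(2/r₂ − 1/a_t)] = 1.310 km/s.
Second burn Δv₂ = |v₂ − v_a| = 1.295 km/s.
Total Δv = Δv₁ + Δv₂ = 3.500 km/s.

Δv = 3.50 km/s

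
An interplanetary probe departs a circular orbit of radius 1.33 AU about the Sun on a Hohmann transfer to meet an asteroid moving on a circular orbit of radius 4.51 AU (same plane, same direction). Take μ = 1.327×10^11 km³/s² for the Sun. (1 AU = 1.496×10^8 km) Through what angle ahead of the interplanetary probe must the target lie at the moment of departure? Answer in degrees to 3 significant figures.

In km: r₁ = 1.33 × 1.496×10^8 = 1.98968×10^8 km; r₂ = 4.51 × 1.496×10^8 = 6.74696×10^8 km.
The Hohmann ellipse has a_t = (r₁ + r₂)/2 = 4.36832×10^8 km.
The half-period of the transfer ellipse is t = π√(a_t³/μ) = 7.87383×10^7 s.
The target's mean motion on its circular orbit is ω₂ = √(μ/r₂³) = 2.07861×10^-8 rad/s.
Angle swept by the target during transfer: ω₂·t = 1.63666 rad = 93.77°.
The interplanetary probe traverses 180° on the transfer ellipse, so the target must lead by 180° − 93.77° = 86.2°.

φ = 86.2°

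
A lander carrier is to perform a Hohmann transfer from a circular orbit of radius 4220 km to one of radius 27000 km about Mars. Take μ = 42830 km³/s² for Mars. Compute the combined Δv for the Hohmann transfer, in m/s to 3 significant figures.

Δv = 1610 m/s

Semi-major axis of the transfer orbit: a_t = (4220 + 27000)/2 = 15610 km.
Circular speed at r₁: v₁ = √(μ/r₁) = √(42830/4220) = 3.186 km/s.
Transfer-orbit speed at r₁ (vis-viva equation): v_p = √[μ(2/r₁ − 1/a_t)] = 4.190 km/s.
First burn Δv₁ = |v_p − v₁| = 1.004 km/s.
At r₂, v₂ = √(μ/r₂) = 1.2595 km/s.
Transfer-orbit speed at r₂: v_a = √[μ(2/r₂ − 1/a_t)] = 0.65486 km/s.
Second burn Δv₂ = |v₂ − v_a| = 0.6046 km/s.
Δv = Δv₁ + Δv₂ = 1.004 + 0.6046 = 1.609 km/s.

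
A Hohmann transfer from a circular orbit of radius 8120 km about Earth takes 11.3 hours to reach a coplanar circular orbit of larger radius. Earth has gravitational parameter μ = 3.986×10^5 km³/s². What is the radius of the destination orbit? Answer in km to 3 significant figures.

r₂ = 73000 km

Transfer time t = 11.3 hours = 40680 s, and t = π√(a_t³/μ).
So a_t = (μ t²/π²)^(1/3) = (3.986×10^5 × (40680)² / π²)^(1/3) = 40582 km.
Since a_t = (r₁ + r₂)/2, r₂ = 2a_t − r₁ = 2×40582 − 8120 = 73044 km.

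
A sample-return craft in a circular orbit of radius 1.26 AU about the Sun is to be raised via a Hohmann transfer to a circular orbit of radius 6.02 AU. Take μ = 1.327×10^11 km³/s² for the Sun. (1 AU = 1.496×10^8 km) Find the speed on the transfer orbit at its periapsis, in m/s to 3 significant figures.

In km: r₁ = 1.26 × 1.496×10^8 = 1.88496×10^8 km; r₂ = 6.02 × 1.496×10^8 = 9.00592×10^8 km.
Transfer-ellipse semi-major axis a_t = (r₁ + r₂)/2 = (1.88496×10^8 + 9.00592×10^8)/2 = 5.44544×10^8 km.
At periapsis, r = 1.88496×10^8 km.
From the vis-viva equation, v = √[μ(2/r − 1/a_t)] = 34.12 km/s.

v = 34100 m/s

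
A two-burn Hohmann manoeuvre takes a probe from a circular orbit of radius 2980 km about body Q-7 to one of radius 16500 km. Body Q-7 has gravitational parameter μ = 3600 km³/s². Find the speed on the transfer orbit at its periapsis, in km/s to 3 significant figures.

Transfer-ellipse semi-major axis a_t = (r₁ + r₂)/2 = (2980 + 16500)/2 = 9740 km.
The periapsis of the transfer ellipse is at r = 2980 km.
Applying v² = μ(2/r − 1/a_t): v = 1.431 km/s.

v = 1.43 km/s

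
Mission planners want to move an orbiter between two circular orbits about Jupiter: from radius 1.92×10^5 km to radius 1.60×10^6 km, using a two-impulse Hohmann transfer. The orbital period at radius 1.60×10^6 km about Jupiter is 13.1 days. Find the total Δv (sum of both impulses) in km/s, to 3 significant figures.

Δv = 13.4 km/s

From Kepler's third law T² = 4π²r³/μ at r = 1.60×10^6 km, T = 13.1 days = 13.1 × 86400 s = 1.13184×10^6 s: μ = 4π²r³/T² = 1.26226×10^8 km³/s².
Semi-major axis of the transfer orbit: a_t = (1.920×10^5 + 1.600×10^6)/2 = 8.960×10^5 km.
Circular speed at r₁: v₁ = √(μ/r₁) = √(1.26226×10^8/1.920×10^5) = 25.640 km/s.
On the transfer ellipse at r₁, vis-viva gives v_p = √[μ(2/r₁ − 1/a_t)] = 34.263 km/s.
First burn Δv₁ = |v_p − v₁| = 8.623 km/s.
At r₂, v₂ = √(μ/r₂) = 8.882 km/s.
Transfer-orbit speed at r₂: v_a = √[μ(2/r₂ − 1/a_t)] = 4.112 km/s.
Second burn Δv₂ = |v₂ − v_a| = 4.770 km/s.
Total Δv = Δv₁ + Δv₂ = 13.39 km/s.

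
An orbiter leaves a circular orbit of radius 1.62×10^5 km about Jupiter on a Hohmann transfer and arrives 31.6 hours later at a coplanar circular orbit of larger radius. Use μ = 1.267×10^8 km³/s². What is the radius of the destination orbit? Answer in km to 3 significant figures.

r₂ = 9.37×10^5 km

Transfer time t = 31.6 hours = 1.1376×10^5 s, and t = π√(a_t³/μ).
So a_t = (μ t²/π²)^(1/3) = (1.267×10^8 × (1.1376×10^5)² / π²)^(1/3) = 5.4973×10^5 km.
Since a_t = (r₁ + r₂)/2, r₂ = 2a_t − r₁ = 2×5.4973×10^5 − 1.620×10^5 = 9.3746×10^5 km.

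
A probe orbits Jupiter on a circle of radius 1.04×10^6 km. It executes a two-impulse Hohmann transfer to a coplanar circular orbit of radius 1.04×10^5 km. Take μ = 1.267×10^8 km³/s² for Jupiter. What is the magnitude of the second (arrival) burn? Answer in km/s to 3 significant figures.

Semi-major axis of the transfer orbit: a_t = (1.040×10^6 + 1.040×10^5)/2 = 5.720×10^5 km.
On the circular orbit at r = 1.040×10^5 km, v_c = √(μ/r) = 34.90 km/s.
Vis-viva on the transfer ellipse at r = 1.040×10^5 km gives v_t = √[μ(2/r − 1/a_t)] = 47.06 km/s.
Δv₂ = |v_t − v_c| = |47.06 − 34.90| = 12.16 km/s.

Δv₂ = 12.2 km/s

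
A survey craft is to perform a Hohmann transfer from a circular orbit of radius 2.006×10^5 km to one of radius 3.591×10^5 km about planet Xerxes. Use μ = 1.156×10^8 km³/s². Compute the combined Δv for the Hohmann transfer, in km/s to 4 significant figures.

The Hohmann ellipse has a_t = (r₁ + r₂)/2 = 2.7985×10^5 km.
Circular speed at r₁: v₁ = √(μ/r₁) = √(1.156×10^8/2.006×10^5) = 24.00565 km/s.
Transfer-orbit speed at r₁ (vis-viva equation): v_p = √[μ(2/r₁ − 1/a_t)] = 27.19309 km/s.
First burn Δv₁ = |v_p − v₁| = 3.1874 km/s.
At r₂, v₂ = √(μ/r₂) = 17.9420 km/s.
Transfer-orbit speed at r₂: v_a = √[μ(2/r₂ − 1/a_t)] = 15.1906 km/s.
Second burn Δv₂ = |v₂ − v_a| = 2.7514 km/s.
Total Δv = Δv₁ + Δv₂ = 5.939 km/s.

Δv = 5.939 km/s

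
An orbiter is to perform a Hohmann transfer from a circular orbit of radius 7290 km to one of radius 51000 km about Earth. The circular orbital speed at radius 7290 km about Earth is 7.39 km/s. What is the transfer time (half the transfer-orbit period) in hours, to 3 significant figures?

From the circular-orbit relation v² = μ/r at r = 7290 km: μ = v²r = (7.39)² × 7290 = 3.98122×10^5 km³/s².
Semi-major axis of the transfer orbit: a_t = (7290 + 51000)/2 = 29145 km.
Transfer time t = π√(a_t³/μ) = π√((29145)³ / 3.98122×10^5) = 24770 s.
Converting: 24770 s ÷ 3600 s/hour = 6.88 hours.

t = 6.88 hours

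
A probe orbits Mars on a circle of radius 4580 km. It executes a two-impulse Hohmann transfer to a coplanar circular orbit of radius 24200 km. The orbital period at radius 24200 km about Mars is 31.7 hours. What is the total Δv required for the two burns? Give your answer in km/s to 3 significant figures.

From Kepler's third law T² = 4π²r³/μ at r = 24200 km, T = 31.7 hours = 31.7 × 3600 s = 1.1412×10^5 s: μ = 4π²r³/T² = 42961.8 km³/s².
Transfer-ellipse semi-major axis a_t = (r₁ + r₂)/2 = (4580 + 24200)/2 = 14390 km.
At r₁ the circular-orbit speed is v₁ = √(μ/r₁) = 3.0627 km/s.
Transfer-orbit speed at r₁ (vis-viva equation): v_p = √[μ(2/r₁ − 1/a_t)] = 3.9718 km/s.
First burn Δv₁ = |v_p − v₁| = 0.9091 km/s.
Circular speed at r₂: v₂ = √(μ/r₂) = 1.3324 km/s.
Transfer-orbit speed at r₂: v_a = √[μ(2/r₂ − 1/a_t)] = 0.75168 km/s.
Second burn Δv₂ = |v₂ − v_a| = 0.5807 km/s.
Δv = Δv₁ + Δv₂ = 0.9091 + 0.5807 = 1.490 km/s.

Δv = 1.49 km/s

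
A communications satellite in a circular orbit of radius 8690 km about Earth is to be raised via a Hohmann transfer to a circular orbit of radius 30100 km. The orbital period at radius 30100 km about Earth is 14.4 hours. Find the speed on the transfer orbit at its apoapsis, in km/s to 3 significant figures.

v = 2.44 km/s

From Kepler's third law T² = 4π²r³/μ at r = 30100 km, T = 14.4 hours = 14.4 × 3600 s = 51840 s: μ = 4π²r³/T² = 4.00617×10^5 km³/s².
Transfer-ellipse semi-major axis a_t = (r₁ + r₂)/2 = (8690 + 30100)/2 = 19395 km.
The apoapsis of the transfer ellipse is at r = 30100 km.
From the vis-viva equation, v = √[μ(2/r − 1/a_t)] = 2.442 km/s.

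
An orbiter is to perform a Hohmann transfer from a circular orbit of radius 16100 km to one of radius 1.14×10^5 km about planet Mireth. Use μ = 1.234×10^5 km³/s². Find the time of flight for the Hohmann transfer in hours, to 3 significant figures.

The Hohmann ellipse has a_t = (r₁ + r₂)/2 = 65050 km.
Half the transfer-orbit period gives t = π√(a_t³/μ) = 1.484×10^5 s.
Converting: 1.484×10^5 s ÷ 3600 s/hour = 41.2 hours.

t = 41.2 hours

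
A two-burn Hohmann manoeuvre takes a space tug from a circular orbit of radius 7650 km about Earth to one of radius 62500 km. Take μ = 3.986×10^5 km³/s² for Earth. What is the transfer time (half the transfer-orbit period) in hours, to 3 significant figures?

t = 9.08 hours

Semi-major axis of the transfer orbit: a_t = (7650 + 62500)/2 = 35075 km.
Transfer time t = π√(a_t³/μ) = π√((35075)³ / 3.986×10^5) = 32690 s.
Converting: 32690 s ÷ 3600 s/hour = 9.08 hours.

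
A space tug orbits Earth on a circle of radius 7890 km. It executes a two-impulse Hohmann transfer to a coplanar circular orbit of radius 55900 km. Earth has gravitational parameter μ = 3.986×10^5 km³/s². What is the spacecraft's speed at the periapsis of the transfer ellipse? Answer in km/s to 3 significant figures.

The Hohmann ellipse has a_t = (r₁ + r₂)/2 = 31895 km.
The periapsis of the transfer ellipse is at r = 7890 km.
Vis-viva: v = √[μ(2/r − 1/a_t)] = √[3.986×10^5 × (2/7890 − 1/31895)] = 9.410 km/s.

v = 9.41 km/s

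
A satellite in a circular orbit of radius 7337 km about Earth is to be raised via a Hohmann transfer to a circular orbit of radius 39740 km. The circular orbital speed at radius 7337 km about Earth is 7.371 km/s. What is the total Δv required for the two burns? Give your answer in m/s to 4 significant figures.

Δv = 3605 m/s

From the circular-orbit relation v² = μ/r at r = 7337 km: μ = v²r = (7.371)² × 7337 = 3.98631×10^5 km³/s².
Semi-major axis of the transfer orbit: a_t = (7337 + 39740)/2 = 23538.5 km.
Circular speed at r₁: v₁ = √(μ/r₁) = √(3.98631×10^5/7337) = 7.371 km/s.
On the transfer ellipse at r₁, v² = μ(2/r − 1/a) gives v_p = √[μ(2/r₁ − 1/a_t)] = 9.577 km/s.
First burn Δv₁ = |v_p − v₁| = 2.206 km/s.
At r₂, v₂ = √(μ/r₂) = 3.167 km/s.
Transfer-orbit speed at r₂: v_a = √[μ(2/r₂ − 1/a_t)] = 1.768 km/s.
Second burn Δv₂ = |v₂ − v_a| = 1.399 km/s.
Δv = Δv₁ + Δv₂ = 2.206 + 1.399 = 3.605 km/s.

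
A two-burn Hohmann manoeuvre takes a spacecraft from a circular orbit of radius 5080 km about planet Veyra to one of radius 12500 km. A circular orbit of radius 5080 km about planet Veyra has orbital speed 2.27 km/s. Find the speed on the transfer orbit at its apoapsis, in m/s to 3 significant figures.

From the circular-orbit relation v² = μ/r at r = 5080 km: μ = v²r = (2.27)² × 5080 = 26176.7 km³/s².
Semi-major axis of the transfer orbit: a_t = (5080 + 12500)/2 = 8790 km.
The apoapsis of the transfer ellipse is at r = 12500 km.
Vis-viva: v = √[μ(2/r − 1/a_t)] = √[26176.7 × (2/12500 − 1/8790)] = 1.100 km/s.

v = 1100 m/s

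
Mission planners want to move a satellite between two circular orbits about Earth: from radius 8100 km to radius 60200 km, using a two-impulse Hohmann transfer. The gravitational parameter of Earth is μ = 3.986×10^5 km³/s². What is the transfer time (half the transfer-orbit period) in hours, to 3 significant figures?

The Hohmann ellipse has a_t = (r₁ + r₂)/2 = 34150 km.
Transfer time t = π√(a_t³/μ) = π√((34150)³ / 3.986×10^5) = 31400 s.
Converting: 31400 s ÷ 3600 s/hour = 8.72 hours.

t = 8.72 hours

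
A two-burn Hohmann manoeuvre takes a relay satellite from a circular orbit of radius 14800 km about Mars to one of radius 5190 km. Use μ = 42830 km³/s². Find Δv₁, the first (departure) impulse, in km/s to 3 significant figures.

Δv₁ = 0.475 km/s

Semi-major axis of the transfer orbit: a_t = (14800 + 5190)/2 = 9995 km.
On the circular orbit at r = 14800 km, v_c = √(μ/r) = 1.70115 km/s.
Transfer-orbit speed at the same r (vis-viva, a = a_t): v_t = √[μ(2/r − 1/a_t)] = 1.22584 km/s.
Δv₁ = |v_t − v_c| = |1.22584 − 1.70115| = 0.4753 km/s.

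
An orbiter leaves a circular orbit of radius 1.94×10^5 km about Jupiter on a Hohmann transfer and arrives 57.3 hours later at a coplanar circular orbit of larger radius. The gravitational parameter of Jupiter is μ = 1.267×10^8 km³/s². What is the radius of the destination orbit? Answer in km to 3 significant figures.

r₂ = 1.44×10^6 km

Transfer time t = 57.3 hours = 2.0628×10^5 s, and t = π√(a_t³/μ).
So a_t = (μ t²/π²)^(1/3) = (1.267×10^8 × (2.0628×10^5)² / π²)^(1/3) = 8.1745×10^5 km.
Since a_t = (r₁ + r₂)/2, r₂ = 2a_t − r₁ = 2×8.1745×10^5 − 1.940×10^5 = 1.4409×10^6 km.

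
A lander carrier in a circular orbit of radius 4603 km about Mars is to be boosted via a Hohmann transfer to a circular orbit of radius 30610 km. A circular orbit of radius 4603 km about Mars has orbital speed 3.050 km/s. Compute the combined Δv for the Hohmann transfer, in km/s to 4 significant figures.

Δv = 1.550 km/s

From the circular-orbit relation v² = μ/r at r = 4603 km: μ = v²r = (3.050)² × 4603 = 42819.4 km³/s².
Transfer-ellipse semi-major axis a_t = (r₁ + r₂)/2 = (4603 + 30610)/2 = 17606.5 km.
At r₁ the circular-orbit speed is v₁ = √(μ/r₁) = 3.0500 km/s.
Transfer-orbit speed at r₁ (vis-viva equation): v_p = √[μ(2/r₁ − 1/a_t)] = 4.0216 km/s.
First burn Δv₁ = |v_p − v₁| = 0.9716 km/s.
At r₂, v₂ = √(μ/r₂) = 1.18274 km/s.
Transfer-orbit speed at r₂: v_a = √[μ(2/r₂ − 1/a_t)] = 0.604745 km/s.
Second burn Δv₂ = |v₂ − v_a| = 0.5780 km/s.
Total Δv = Δv₁ + Δv₂ = 1.550 km/s.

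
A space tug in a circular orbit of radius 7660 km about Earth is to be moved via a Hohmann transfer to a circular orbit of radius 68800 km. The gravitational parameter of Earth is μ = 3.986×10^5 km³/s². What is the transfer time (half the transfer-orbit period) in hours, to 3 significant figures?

t = 10.3 hours

Transfer-ellipse semi-major axis a_t = (r₁ + r₂)/2 = (7660 + 68800)/2 = 38230 km.
Transfer time t = π√(a_t³/μ) = π√((38230)³ / 3.986×10^5) = 37200 s.
Converting: 37200 s ÷ 3600 s/hour = 10.3 hours.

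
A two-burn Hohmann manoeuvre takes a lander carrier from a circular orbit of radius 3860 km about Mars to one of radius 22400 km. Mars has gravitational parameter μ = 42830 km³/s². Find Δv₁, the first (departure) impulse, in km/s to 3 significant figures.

The Hohmann ellipse has a_t = (r₁ + r₂)/2 = 13130 km.
On the circular orbit at r = 3860 km, v_c = √(μ/r) = 3.331 km/s.
Transfer-orbit speed at the same r (vis-viva, a = a_t): v_t = √[μ(2/r − 1/a_t)] = 4.351 km/s.
Δv₁ = |v_t − v_c| = |4.351 − 3.331| = 1.020 km/s.

Δv₁ = 1.02 km/s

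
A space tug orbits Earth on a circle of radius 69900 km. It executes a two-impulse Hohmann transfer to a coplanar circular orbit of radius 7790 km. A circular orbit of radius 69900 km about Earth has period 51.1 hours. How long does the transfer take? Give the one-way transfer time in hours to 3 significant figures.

t = 10.6 hours

From Kepler's third law T² = 4π²r³/μ at r = 69900 km, T = 51.1 hours = 51.1 × 3600 s = 1.8396×10^5 s: μ = 4π²r³/T² = 3.98423×10^5 km³/s².
Transfer-ellipse semi-major axis a_t = (r₁ + r₂)/2 = (69900 + 7790)/2 = 38845 km.
By Kepler's third law the transfer-orbit period is T = 2π√(a_t³/μ), so t = T/2 = 38100 s.
Converting: 38100 s ÷ 3600 s/hour = 10.6 hours.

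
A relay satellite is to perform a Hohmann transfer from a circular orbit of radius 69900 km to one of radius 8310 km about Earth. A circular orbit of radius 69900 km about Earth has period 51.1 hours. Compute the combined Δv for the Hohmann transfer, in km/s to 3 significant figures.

From Kepler's third law T² = 4π²r³/μ at r = 69900 km, T = 51.1 hours = 51.1 × 3600 s = 1.8396×10^5 s: μ = 4π²r³/T² = 3.98423×10^5 km³/s².
Semi-major axis of the transfer orbit: a_t = (69900 + 8310)/2 = 39105 km.
At r₁ the circular-orbit speed is v₁ = √(μ/r₁) = 2.3874 km/s.
Transfer-orbit speed at r₁ (v² = μ(2/r − 1/a)): v_a = √[μ(2/r₁ − 1/a_t)] = 1.1006 km/s.
First burn Δv₁ = |v_a − v₁| = 1.287 km/s.
Circular speed at r₂: v₂ = √(μ/r₂) = 6.9242 km/s.
Transfer-orbit speed at r₂: v_p = √[μ(2/r₂ − 1/a_t)] = 9.2575 km/s.
Second burn Δv₂ = |v₂ − v_p| = 2.333 km/s.
Δv = Δv₁ + Δv₂ = 1.287 + 2.333 = 3.620 km/s.

Δv = 3.62 km/s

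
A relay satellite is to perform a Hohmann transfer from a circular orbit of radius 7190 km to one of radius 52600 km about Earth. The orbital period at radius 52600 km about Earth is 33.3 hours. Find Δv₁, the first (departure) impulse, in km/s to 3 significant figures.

Δv₁ = 2.43 km/s

From Kepler's third law T² = 4π²r³/μ at r = 52600 km, T = 33.3 hours = 33.3 × 3600 s = 1.1988×10^5 s: μ = 4π²r³/T² = 3.99782×10^5 km³/s².
Semi-major axis of the transfer orbit: a_t = (7190 + 52600)/2 = 29895 km.
Circular speed at r = 7190 km: v_c = √(μ/r) = 7.457 km/s.
Transfer-orbit speed at the same r (vis-viva, a = a_t): v_t = √[μ(2/r − 1/a_t)] = 9.891 km/s.
Δv₁ = |v_t − v_c| = |9.891 − 7.457| = 2.434 km/s.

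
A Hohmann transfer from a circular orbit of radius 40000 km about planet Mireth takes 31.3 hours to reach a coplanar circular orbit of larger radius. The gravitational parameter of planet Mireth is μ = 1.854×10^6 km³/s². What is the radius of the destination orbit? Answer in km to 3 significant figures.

r₂ = 2.27×10^5 km

Transfer time t = 31.3 hours = 1.1268×10^5 s, and t = π√(a_t³/μ).
So a_t = (μ t²/π²)^(1/3) = (1.854×10^6 × (1.1268×10^5)² / π²)^(1/3) = 1.3361×10^5 km.
Since a_t = (r₁ + r₂)/2, r₂ = 2a_t − r₁ = 2×1.3361×10^5 − 40000 = 2.2722×10^5 km.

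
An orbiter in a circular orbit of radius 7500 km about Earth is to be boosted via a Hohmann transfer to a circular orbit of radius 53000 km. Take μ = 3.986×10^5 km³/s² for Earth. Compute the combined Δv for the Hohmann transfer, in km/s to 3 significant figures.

Semi-major axis of the transfer orbit: a_t = (7500 + 53000)/2 = 30250 km.
Circular speed at r₁: v₁ = √(μ/r₁) = √(3.986×10^5/7500) = 7.2902 km/s.
Transfer-orbit speed at r₁ (v² = μ(2/r − 1/a)): v_p = √[μ(2/r₁ − 1/a_t)] = 9.6497 km/s.
First burn Δv₁ = |v_p − v₁| = 2.3595 km/s.
At r₂, v₂ = √(μ/r₂) = 2.7424 km/s.
Transfer-orbit speed at r₂: v_a = √[μ(2/r₂ − 1/a_t)] = 1.3655 km/s.
Second burn Δv₂ = |v₂ − v_a| = 1.3769 km/s.
Δv = Δv₁ + Δv₂ = 2.3595 + 1.3769 = 3.736 km/s.

Δv = 3.74 km/s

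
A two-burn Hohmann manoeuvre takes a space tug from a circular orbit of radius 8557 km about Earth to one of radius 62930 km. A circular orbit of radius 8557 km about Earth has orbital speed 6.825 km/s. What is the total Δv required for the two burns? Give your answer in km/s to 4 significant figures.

From the circular-orbit relation v² = μ/r at r = 8557 km: μ = v²r = (6.825)² × 8557 = 3.98590×10^5 km³/s².
Transfer-ellipse semi-major axis a_t = (r₁ + r₂)/2 = (8557 + 62930)/2 = 35743.5 km.
Circular speed at r₁: v₁ = √(μ/r₁) = √(3.98590×10^5/8557) = 6.825 km/s.
Transfer-orbit speed at r₁ (v² = μ(2/r − 1/a)): v_p = √[μ(2/r₁ − 1/a_t)] = 9.056 km/s.
First burn Δv₁ = |v_p − v₁| = 2.231 km/s.
At r₂, v₂ = √(μ/r₂) = 2.5167 km/s.
Transfer-orbit speed at r₂: v_a = √[μ(2/r₂ − 1/a_t)] = 1.2314 km/s.
Second burn Δv₂ = |v₂ − v_a| = 1.285 km/s.
Total Δv = Δv₁ + Δv₂ = 3.516 km/s.

Δv = 3.516 km/s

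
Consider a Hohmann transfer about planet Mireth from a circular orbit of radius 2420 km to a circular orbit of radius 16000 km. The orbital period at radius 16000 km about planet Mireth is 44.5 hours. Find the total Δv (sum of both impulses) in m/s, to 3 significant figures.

Δv = 819 m/s

From Kepler's third law T² = 4π²r³/μ at r = 16000 km, T = 44.5 hours = 44.5 × 3600 s = 1.602×10^5 s: μ = 4π²r³/T² = 6300.79 km³/s².
Transfer-ellipse semi-major axis a_t = (r₁ + r₂)/2 = (2420 + 16000)/2 = 9210 km.
At r₁ the circular-orbit speed is v₁ = √(μ/r₁) = 1.6136 km/s.
Transfer-orbit speed at r₁ (v² = μ(2/r − 1/a)): v_p = √[μ(2/r₁ − 1/a_t)] = 2.1268 km/s.
First burn Δv₁ = |v_p − v₁| = 0.5132 km/s.
Circular speed at r₂: v₂ = √(μ/r₂) = 0.62753 km/s.
Transfer-orbit speed at r₂: v_a = √[μ(2/r₂ − 1/a_t)] = 0.32167 km/s.
Second burn Δv₂ = |v₂ − v_a| = 0.3059 km/s.
Δv = Δv₁ + Δv₂ = 0.5132 + 0.3059 = 0.8191 km/s.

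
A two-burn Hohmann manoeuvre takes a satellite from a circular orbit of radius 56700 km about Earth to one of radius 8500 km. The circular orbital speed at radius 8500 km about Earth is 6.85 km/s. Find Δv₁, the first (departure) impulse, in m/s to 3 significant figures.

From the circular-orbit relation v² = μ/r at r = 8500 km: μ = v²r = (6.85)² × 8500 = 3.98841×10^5 km³/s².
Transfer-ellipse semi-major axis a_t = (r₁ + r₂)/2 = (56700 + 8500)/2 = 32600 km.
On the circular orbit at r = 56700 km, v_c = √(μ/r) = 2.652 km/s.
Transfer-orbit speed at the same r (vis-viva, a = a_t): v_t = √[μ(2/r − 1/a_t)] = 1.354 km/s.
Δv₁ = |v_t − v_c| = |1.354 − 2.652| = 1.298 km/s.

Δv₁ = 1300 m/s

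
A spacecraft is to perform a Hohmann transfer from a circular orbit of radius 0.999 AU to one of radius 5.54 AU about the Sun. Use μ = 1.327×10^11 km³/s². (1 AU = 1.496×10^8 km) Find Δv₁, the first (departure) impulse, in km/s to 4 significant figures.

In km: r₁ = 0.999 × 1.496×10^8 = 1.494504×10^8 km; r₂ = 5.54 × 1.496×10^8 = 8.28784×10^8 km.
The Hohmann ellipse has a_t = (r₁ + r₂)/2 = 4.891172×10^8 km.
On the circular orbit at r = 1.494504×10^8 km, v_c = √(μ/r) = 29.80 km/s.
Transfer-orbit speed at the same r (vis-viva, a = a_t): v_t = √[μ(2/r − 1/a_t)] = 38.79 km/s.
Δv₁ = |v_t − v_c| = |38.79 − 29.80| = 8.990 km/s.

Δv₁ = 8.990 km/s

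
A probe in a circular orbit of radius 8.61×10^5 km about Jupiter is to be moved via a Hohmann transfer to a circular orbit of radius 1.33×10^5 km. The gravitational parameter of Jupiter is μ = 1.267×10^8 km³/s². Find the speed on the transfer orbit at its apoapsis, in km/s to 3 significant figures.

Semi-major axis of the transfer orbit: a_t = (8.610×10^5 + 1.330×10^5)/2 = 4.970×10^5 km.
The apoapsis of the transfer ellipse is at r = 8.610×10^5 km.
From the vis-viva equation, v = √[μ(2/r − 1/a_t)] = 6.275 km/s.

v = 6.28 km/s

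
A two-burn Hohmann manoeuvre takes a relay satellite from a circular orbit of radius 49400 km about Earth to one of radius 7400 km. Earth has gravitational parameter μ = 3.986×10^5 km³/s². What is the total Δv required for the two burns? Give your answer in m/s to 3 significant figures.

Δv = 3730 m/s

Transfer-ellipse semi-major axis a_t = (r₁ + r₂)/2 = (49400 + 7400)/2 = 28400 km.
Circular speed at r₁: v₁ = √(μ/r₁) = √(3.986×10^5/49400) = 2.841 km/s.
On the transfer ellipse at r₁, vis-viva equation gives v_a = √[μ(2/r₁ − 1/a_t)] = 1.450 km/s.
First burn Δv₁ = |v_a − v₁| = 1.391 km/s.
Circular speed at r₂: v₂ = √(μ/r₂) = 7.3393 km/s.
Transfer-orbit speed at r₂: v_p = √[μ(2/r₂ − 1/a_t)] = 9.6796 km/s.
Second burn Δv₂ = |v₂ − v_p| = 2.340 km/s.
Δv = Δv₁ + Δv₂ = 1.391 + 2.340 = 3.731 km/s.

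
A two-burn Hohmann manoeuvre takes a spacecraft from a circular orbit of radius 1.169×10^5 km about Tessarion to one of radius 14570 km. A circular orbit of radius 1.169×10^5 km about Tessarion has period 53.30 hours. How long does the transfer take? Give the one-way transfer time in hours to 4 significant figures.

From Kepler's third law T² = 4π²r³/μ at r = 1.169×10^5 km, T = 53.30 hours = 53.30 × 3600 s = 1.9188×10^5 s: μ = 4π²r³/T² = 1.71295×10^6 km³/s².
Semi-major axis of the transfer orbit: a_t = (1.169×10^5 + 14570)/2 = 65735 km.
Half the transfer-orbit period gives t = π√(a_t³/μ) = 40460 s.
Converting: 40460 s ÷ 3600 s/hour = 11.24 hours.

t = 11.24 hours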